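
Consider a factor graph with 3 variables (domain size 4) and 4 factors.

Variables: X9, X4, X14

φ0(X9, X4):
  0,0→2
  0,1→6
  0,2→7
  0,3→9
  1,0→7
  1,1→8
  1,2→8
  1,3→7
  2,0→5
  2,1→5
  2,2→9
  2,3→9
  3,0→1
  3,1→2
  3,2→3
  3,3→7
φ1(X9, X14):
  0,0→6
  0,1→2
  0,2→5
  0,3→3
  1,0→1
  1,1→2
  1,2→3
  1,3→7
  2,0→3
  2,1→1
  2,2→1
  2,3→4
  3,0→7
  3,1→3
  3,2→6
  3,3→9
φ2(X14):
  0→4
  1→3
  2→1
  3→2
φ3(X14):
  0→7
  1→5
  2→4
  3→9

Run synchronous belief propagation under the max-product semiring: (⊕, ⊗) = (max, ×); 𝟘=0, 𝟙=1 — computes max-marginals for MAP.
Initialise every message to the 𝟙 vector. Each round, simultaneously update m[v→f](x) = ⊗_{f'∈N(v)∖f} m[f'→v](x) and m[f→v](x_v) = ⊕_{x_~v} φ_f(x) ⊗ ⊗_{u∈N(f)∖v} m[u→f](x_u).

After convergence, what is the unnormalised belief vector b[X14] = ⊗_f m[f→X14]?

init: all messages = 𝟙 over 4 values
r1 m[φ0→X9] = [9, 8, 9, 7]
r1 m[φ0→X4] = [7, 8, 9, 9]
r1 m[φ1→X9] = [6, 7, 4, 9]
r1 m[φ1→X14] = [7, 3, 6, 9]
r1 m[φ2→X14] = [4, 3, 1, 2]
r1 m[φ3→X14] = [7, 5, 4, 9]
r1 m[X9→φ0] = [1, 1, 1, 1]
r1 m[X9→φ1] = [1, 1, 1, 1]
r1 m[X4→φ0] = [1, 1, 1, 1]
r1 m[X14→φ1] = [1, 1, 1, 1]
r1 m[X14→φ2] = [1, 1, 1, 1]
r1 m[X14→φ3] = [1, 1, 1, 1]
r2 m[φ0→X9] = [9, 8, 9, 7]
r2 m[φ0→X4] = [7, 8, 9, 9]
r2 m[φ1→X9] = [6, 7, 4, 9]
r2 m[φ1→X14] = [7, 3, 6, 9]
r2 m[φ2→X14] = [4, 3, 1, 2]
r2 m[φ3→X14] = [7, 5, 4, 9]
r2 m[X9→φ0] = [6, 7, 4, 9]
r2 m[X9→φ1] = [9, 8, 9, 7]
r2 m[X4→φ0] = [1, 1, 1, 1]
r2 m[X14→φ1] = [28, 15, 4, 18]
r2 m[X14→φ2] = [49, 15, 24, 81]
r2 m[X14→φ3] = [28, 9, 6, 18]
r3 m[φ0→X9] = [9, 8, 9, 7]
r3 m[φ0→X4] = [49, 56, 56, 63]
r3 m[φ1→X9] = [168, 126, 84, 196]
r3 m[φ1→X14] = [54, 21, 45, 63]
r3 m[φ2→X14] = [4, 3, 1, 2]
r3 m[φ3→X14] = [7, 5, 4, 9]
r3 m[X9→φ0] = [6, 7, 4, 9]
r3 m[X9→φ1] = [9, 8, 9, 7]
r3 m[X4→φ0] = [1, 1, 1, 1]
r3 m[X14→φ1] = [28, 15, 4, 18]
r3 m[X14→φ2] = [49, 15, 24, 81]
r3 m[X14→φ3] = [28, 9, 6, 18]
r4 m[φ0→X9] = [9, 8, 9, 7]
r4 m[φ0→X4] = [49, 56, 56, 63]
r4 m[φ1→X9] = [168, 126, 84, 196]
r4 m[φ1→X14] = [54, 21, 45, 63]
r4 m[φ2→X14] = [4, 3, 1, 2]
r4 m[φ3→X14] = [7, 5, 4, 9]
r4 m[X9→φ0] = [168, 126, 84, 196]
r4 m[X9→φ1] = [9, 8, 9, 7]
r4 m[X4→φ0] = [1, 1, 1, 1]
r4 m[X14→φ1] = [28, 15, 4, 18]
r4 m[X14→φ2] = [378, 105, 180, 567]
r4 m[X14→φ3] = [216, 63, 45, 126]
r5 m[φ0→X9] = [9, 8, 9, 7]
r5 m[φ0→X4] = [882, 1008, 1176, 1512]
r5 m[φ1→X9] = [168, 126, 84, 196]
r5 m[φ1→X14] = [54, 21, 45, 63]
r5 m[φ2→X14] = [4, 3, 1, 2]
r5 m[φ3→X14] = [7, 5, 4, 9]
r5 m[X9→φ0] = [168, 126, 84, 196]
r5 m[X9→φ1] = [9, 8, 9, 7]
r5 m[X4→φ0] = [1, 1, 1, 1]
r5 m[X14→φ1] = [28, 15, 4, 18]
r5 m[X14→φ2] = [378, 105, 180, 567]
r5 m[X14→φ3] = [216, 63, 45, 126]
r6 m[φ0→X9] = [9, 8, 9, 7]
r6 m[φ0→X4] = [882, 1008, 1176, 1512]
r6 m[φ1→X9] = [168, 126, 84, 196]
r6 m[φ1→X14] = [54, 21, 45, 63]
r6 m[φ2→X14] = [4, 3, 1, 2]
r6 m[φ3→X14] = [7, 5, 4, 9]
r6 m[X9→φ0] = [168, 126, 84, 196]
r6 m[X9→φ1] = [9, 8, 9, 7]
r6 m[X4→φ0] = [1, 1, 1, 1]
r6 m[X14→φ1] = [28, 15, 4, 18]
r6 m[X14→φ2] = [378, 105, 180, 567]
r6 m[X14→φ3] = [216, 63, 45, 126]
fixed point reached at round 6
b[X14] = ⊗ incoming = [1512, 315, 180, 1134]

b[X14] = [1512, 315, 180, 1134]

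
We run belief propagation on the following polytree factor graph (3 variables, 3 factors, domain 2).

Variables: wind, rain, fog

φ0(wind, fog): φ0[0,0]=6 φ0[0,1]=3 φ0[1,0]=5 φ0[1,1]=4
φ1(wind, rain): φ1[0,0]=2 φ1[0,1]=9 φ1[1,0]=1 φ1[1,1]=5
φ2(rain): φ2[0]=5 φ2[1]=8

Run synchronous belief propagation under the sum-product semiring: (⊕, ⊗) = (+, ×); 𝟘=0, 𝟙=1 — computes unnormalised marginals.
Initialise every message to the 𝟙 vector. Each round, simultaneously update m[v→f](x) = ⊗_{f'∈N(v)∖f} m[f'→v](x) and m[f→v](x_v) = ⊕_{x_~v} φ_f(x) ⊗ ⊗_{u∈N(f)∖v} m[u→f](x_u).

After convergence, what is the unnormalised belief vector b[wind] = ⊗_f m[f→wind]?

init: all messages = 𝟙 over 2 values
r1 m[φ0→wind] = [9, 9]
r1 m[φ0→fog] = [11, 7]
r1 m[φ1→wind] = [11, 6]
r1 m[φ1→rain] = [3, 14]
r1 m[φ2→rain] = [5, 8]
r1 m[wind→φ0] = [1, 1]
r1 m[wind→φ1] = [1, 1]
r1 m[rain→φ1] = [1, 1]
r1 m[rain→φ2] = [1, 1]
r1 m[fog→φ0] = [1, 1]
r2 m[φ0→wind] = [9, 9]
r2 m[φ0→fog] = [11, 7]
r2 m[φ1→wind] = [11, 6]
r2 m[φ1→rain] = [3, 14]
r2 m[φ2→rain] = [5, 8]
r2 m[wind→φ0] = [11, 6]
r2 m[wind→φ1] = [9, 9]
r2 m[rain→φ1] = [5, 8]
r2 m[rain→φ2] = [3, 14]
r2 m[fog→φ0] = [1, 1]
r3 m[φ0→wind] = [9, 9]
r3 m[φ0→fog] = [96, 57]
r3 m[φ1→wind] = [82, 45]
r3 m[φ1→rain] = [27, 126]
r3 m[φ2→rain] = [5, 8]
r3 m[wind→φ0] = [11, 6]
r3 m[wind→φ1] = [9, 9]
r3 m[rain→φ1] = [5, 8]
r3 m[rain→φ2] = [3, 14]
r3 m[fog→φ0] = [1, 1]
r4 m[φ0→wind] = [9, 9]
r4 m[φ0→fog] = [96, 57]
r4 m[φ1→wind] = [82, 45]
r4 m[φ1→rain] = [27, 126]
r4 m[φ2→rain] = [5, 8]
r4 m[wind→φ0] = [82, 45]
r4 m[wind→φ1] = [9, 9]
r4 m[rain→φ1] = [5, 8]
r4 m[rain→φ2] = [27, 126]
r4 m[fog→φ0] = [1, 1]
r5 m[φ0→wind] = [9, 9]
r5 m[φ0→fog] = [717, 426]
r5 m[φ1→wind] = [82, 45]
r5 m[φ1→rain] = [27, 126]
r5 m[φ2→rain] = [5, 8]
r5 m[wind→φ0] = [82, 45]
r5 m[wind→φ1] = [9, 9]
r5 m[rain→φ1] = [5, 8]
r5 m[rain→φ2] = [27, 126]
r5 m[fog→φ0] = [1, 1]
r6 m[φ0→wind] = [9, 9]
r6 m[φ0→fog] = [717, 426]
r6 m[φ1→wind] = [82, 45]
r6 m[φ1→rain] = [27, 126]
r6 m[φ2→rain] = [5, 8]
r6 m[wind→φ0] = [82, 45]
r6 m[wind→φ1] = [9, 9]
r6 m[rain→φ1] = [5, 8]
r6 m[rain→φ2] = [27, 126]
r6 m[fog→φ0] = [1, 1]
fixed point reached at round 6
b[wind] = ⊗ incoming = [738, 405]

b[wind] = [738, 405]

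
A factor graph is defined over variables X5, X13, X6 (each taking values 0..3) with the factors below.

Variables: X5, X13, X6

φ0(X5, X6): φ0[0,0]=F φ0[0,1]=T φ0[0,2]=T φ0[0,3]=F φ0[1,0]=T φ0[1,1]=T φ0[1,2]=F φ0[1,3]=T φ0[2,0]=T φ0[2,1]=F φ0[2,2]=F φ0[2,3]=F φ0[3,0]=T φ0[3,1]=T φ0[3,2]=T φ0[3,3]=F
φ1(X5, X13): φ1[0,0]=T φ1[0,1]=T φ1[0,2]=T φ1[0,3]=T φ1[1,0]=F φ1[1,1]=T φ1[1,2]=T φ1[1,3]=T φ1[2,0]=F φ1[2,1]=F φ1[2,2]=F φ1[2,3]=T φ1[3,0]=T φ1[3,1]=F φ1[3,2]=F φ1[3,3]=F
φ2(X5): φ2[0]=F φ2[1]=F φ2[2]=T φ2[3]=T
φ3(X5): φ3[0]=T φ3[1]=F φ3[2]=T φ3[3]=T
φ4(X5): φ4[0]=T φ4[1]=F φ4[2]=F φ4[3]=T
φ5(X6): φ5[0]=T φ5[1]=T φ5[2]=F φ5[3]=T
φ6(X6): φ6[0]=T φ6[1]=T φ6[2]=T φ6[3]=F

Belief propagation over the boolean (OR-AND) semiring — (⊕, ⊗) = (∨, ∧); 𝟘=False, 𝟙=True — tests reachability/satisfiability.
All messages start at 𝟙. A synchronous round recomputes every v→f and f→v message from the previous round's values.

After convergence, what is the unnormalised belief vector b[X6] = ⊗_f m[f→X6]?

b[X6] = [T, T, F, F]

init: all messages = 𝟙 over 4 values
r1 m[φ0→X5] = [T, T, T, T]
r1 m[φ0→X6] = [T, T, T, T]
r1 m[φ1→X5] = [T, T, T, T]
r1 m[φ1→X13] = [T, T, T, T]
r1 m[φ2→X5] = [F, F, T, T]
r1 m[φ3→X5] = [T, F, T, T]
r1 m[φ4→X5] = [T, F, F, T]
r1 m[φ5→X6] = [T, T, F, T]
r1 m[φ6→X6] = [T, T, T, F]
r1 m[X5→φ0] = [T, T, T, T]
r1 m[X5→φ1] = [T, T, T, T]
r1 m[X5→φ2] = [T, T, T, T]
r1 m[X5→φ3] = [T, T, T, T]
r1 m[X5→φ4] = [T, T, T, T]
r1 m[X13→φ1] = [T, T, T, T]
r1 m[X6→φ0] = [T, T, T, T]
r1 m[X6→φ5] = [T, T, T, T]
r1 m[X6→φ6] = [T, T, T, T]
r2 m[φ0→X5] = [T, T, T, T]
r2 m[φ0→X6] = [T, T, T, T]
r2 m[φ1→X5] = [T, T, T, T]
r2 m[φ1→X13] = [T, T, T, T]
r2 m[φ2→X5] = [F, F, T, T]
r2 m[φ3→X5] = [T, F, T, T]
r2 m[φ4→X5] = [T, F, F, T]
r2 m[φ5→X6] = [T, T, F, T]
r2 m[φ6→X6] = [T, T, T, F]
r2 m[X5→φ0] = [F, F, F, T]
r2 m[X5→φ1] = [F, F, F, T]
r2 m[X5→φ2] = [T, F, F, T]
r2 m[X5→φ3] = [F, F, F, T]
r2 m[X5→φ4] = [F, F, T, T]
r2 m[X13→φ1] = [T, T, T, T]
r2 m[X6→φ0] = [T, T, F, F]
r2 m[X6→φ5] = [T, T, T, F]
r2 m[X6→φ6] = [T, T, F, T]
r3 m[φ0→X5] = [T, T, T, T]
r3 m[φ0→X6] = [T, T, T, F]
r3 m[φ1→X5] = [T, T, T, T]
r3 m[φ1→X13] = [T, F, F, F]
r3 m[φ2→X5] = [F, F, T, T]
r3 m[φ3→X5] = [T, F, T, T]
r3 m[φ4→X5] = [T, F, F, T]
r3 m[φ5→X6] = [T, T, F, T]
r3 m[φ6→X6] = [T, T, T, F]
r3 m[X5→φ0] = [F, F, F, T]
r3 m[X5→φ1] = [F, F, F, T]
r3 m[X5→φ2] = [T, F, F, T]
r3 m[X5→φ3] = [F, F, F, T]
r3 m[X5→φ4] = [F, F, T, T]
r3 m[X13→φ1] = [T, T, T, T]
r3 m[X6→φ0] = [T, T, F, F]
r3 m[X6→φ5] = [T, T, T, F]
r3 m[X6→φ6] = [T, T, F, T]
r4 m[φ0→X5] = [T, T, T, T]
r4 m[φ0→X6] = [T, T, T, F]
r4 m[φ1→X5] = [T, T, T, T]
r4 m[φ1→X13] = [T, F, F, F]
r4 m[φ2→X5] = [F, F, T, T]
r4 m[φ3→X5] = [T, F, T, T]
r4 m[φ4→X5] = [T, F, F, T]
r4 m[φ5→X6] = [T, T, F, T]
r4 m[φ6→X6] = [T, T, T, F]
r4 m[X5→φ0] = [F, F, F, T]
r4 m[X5→φ1] = [F, F, F, T]
r4 m[X5→φ2] = [T, F, F, T]
r4 m[X5→φ3] = [F, F, F, T]
r4 m[X5→φ4] = [F, F, T, T]
r4 m[X13→φ1] = [T, T, T, T]
r4 m[X6→φ0] = [T, T, F, F]
r4 m[X6→φ5] = [T, T, T, F]
r4 m[X6→φ6] = [T, T, F, F]
r5 m[φ0→X5] = [T, T, T, T]
r5 m[φ0→X6] = [T, T, T, F]
r5 m[φ1→X5] = [T, T, T, T]
r5 m[φ1→X13] = [T, F, F, F]
r5 m[φ2→X5] = [F, F, T, T]
r5 m[φ3→X5] = [T, F, T, T]
r5 m[φ4→X5] = [T, F, F, T]
r5 m[φ5→X6] = [T, T, F, T]
r5 m[φ6→X6] = [T, T, T, F]
r5 m[X5→φ0] = [F, F, F, T]
r5 m[X5→φ1] = [F, F, F, T]
r5 m[X5→φ2] = [T, F, F, T]
r5 m[X5→φ3] = [F, F, F, T]
r5 m[X5→φ4] = [F, F, T, T]
r5 m[X13→φ1] = [T, T, T, T]
r5 m[X6→φ0] = [T, T, F, F]
r5 m[X6→φ5] = [T, T, T, F]
r5 m[X6→φ6] = [T, T, F, F]
fixed point reached at round 5
b[X6] = ⊗ incoming = [T, T, F, F]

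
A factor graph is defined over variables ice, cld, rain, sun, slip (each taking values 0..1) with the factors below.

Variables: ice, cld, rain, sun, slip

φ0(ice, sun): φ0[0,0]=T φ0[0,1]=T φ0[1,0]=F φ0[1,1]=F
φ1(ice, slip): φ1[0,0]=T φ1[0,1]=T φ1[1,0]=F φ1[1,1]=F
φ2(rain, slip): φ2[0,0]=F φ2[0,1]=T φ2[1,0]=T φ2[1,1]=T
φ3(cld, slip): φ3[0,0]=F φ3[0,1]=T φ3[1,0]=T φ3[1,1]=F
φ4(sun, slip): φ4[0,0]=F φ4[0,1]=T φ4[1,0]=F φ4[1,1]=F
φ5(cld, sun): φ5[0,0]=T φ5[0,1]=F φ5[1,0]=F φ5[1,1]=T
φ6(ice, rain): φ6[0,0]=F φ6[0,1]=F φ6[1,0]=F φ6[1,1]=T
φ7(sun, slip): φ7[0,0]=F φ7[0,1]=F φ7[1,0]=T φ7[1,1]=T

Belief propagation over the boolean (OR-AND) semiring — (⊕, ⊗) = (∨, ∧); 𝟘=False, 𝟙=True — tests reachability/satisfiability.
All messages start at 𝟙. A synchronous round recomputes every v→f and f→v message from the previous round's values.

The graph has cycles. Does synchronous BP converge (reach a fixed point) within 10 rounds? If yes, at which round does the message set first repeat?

CONVERGED at round 8

init: all messages = 𝟙 over 2 values
r1 m[φ0→ice] = [T, F]
r1 m[φ0→sun] = [T, T]
r1 m[φ1→ice] = [T, F]
r1 m[φ1→slip] = [T, T]
r1 m[φ2→rain] = [T, T]
r1 m[φ2→slip] = [T, T]
r1 m[φ3→cld] = [T, T]
r1 m[φ3→slip] = [T, T]
r1 m[φ4→sun] = [T, F]
r1 m[φ4→slip] = [F, T]
r1 m[φ5→cld] = [T, T]
r1 m[φ5→sun] = [T, T]
r1 m[φ6→ice] = [F, T]
r1 m[φ6→rain] = [F, T]
r1 m[φ7→sun] = [F, T]
r1 m[φ7→slip] = [T, T]
r1 m[ice→φ0] = [T, T]
r1 m[ice→φ1] = [T, T]
r1 m[ice→φ6] = [T, T]
r1 m[cld→φ3] = [T, T]
r1 m[cld→φ5] = [T, T]
r1 m[rain→φ2] = [T, T]
r1 m[rain→φ6] = [T, T]
r1 m[sun→φ0] = [T, T]
r1 m[sun→φ4] = [T, T]
r1 m[sun→φ5] = [T, T]
r1 m[sun→φ7] = [T, T]
r1 m[slip→φ1] = [T, T]
r1 m[slip→φ2] = [T, T]
r1 m[slip→φ3] = [T, T]
r1 m[slip→φ4] = [T, T]
r1 m[slip→φ7] = [T, T]
r2 m[φ0→ice] = [T, F]
r2 m[φ0→sun] = [T, T]
r2 m[φ1→ice] = [T, F]
r2 m[φ1→slip] = [T, T]
r2 m[φ2→rain] = [T, T]
r2 m[φ2→slip] = [T, T]
r2 m[φ3→cld] = [T, T]
r2 m[φ3→slip] = [T, T]
r2 m[φ4→sun] = [T, F]
r2 m[φ4→slip] = [F, T]
r2 m[φ5→cld] = [T, T]
r2 m[φ5→sun] = [T, T]
r2 m[φ6→ice] = [F, T]
r2 m[φ6→rain] = [F, T]
r2 m[φ7→sun] = [F, T]
r2 m[φ7→slip] = [T, T]
r2 m[ice→φ0] = [F, F]
r2 m[ice→φ1] = [F, F]
r2 m[ice→φ6] = [T, F]
r2 m[cld→φ3] = [T, T]
r2 m[cld→φ5] = [T, T]
r2 m[rain→φ2] = [F, T]
r2 m[rain→φ6] = [T, T]
r2 m[sun→φ0] = [F, F]
r2 m[sun→φ4] = [F, T]
r2 m[sun→φ5] = [F, F]
r2 m[sun→φ7] = [T, F]
r2 m[slip→φ1] = [F, T]
r2 m[slip→φ2] = [F, T]
r2 m[slip→φ3] = [F, T]
r2 m[slip→φ4] = [T, T]
r2 m[slip→φ7] = [F, T]
r3 m[φ0→ice] = [F, F]
r3 m[φ0→sun] = [F, F]
r3 m[φ1→ice] = [T, F]
r3 m[φ1→slip] = [F, F]
r3 m[φ2→rain] = [T, T]
r3 m[φ2→slip] = [T, T]
r3 m[φ3→cld] = [T, F]
r3 m[φ3→slip] = [T, T]
r3 m[φ4→sun] = [T, F]
r3 m[φ4→slip] = [F, F]
r3 m[φ5→cld] = [F, F]
r3 m[φ5→sun] = [T, T]
r3 m[φ6→ice] = [F, T]
r3 m[φ6→rain] = [F, F]
r3 m[φ7→sun] = [F, T]
r3 m[φ7→slip] = [F, F]
r3 m[ice→φ0] = [F, F]
r3 m[ice→φ1] = [F, F]
r3 m[ice→φ6] = [T, F]
r3 m[cld→φ3] = [T, T]
r3 m[cld→φ5] = [T, T]
r3 m[rain→φ2] = [F, T]
r3 m[rain→φ6] = [T, T]
r3 m[sun→φ0] = [F, F]
r3 m[sun→φ4] = [F, T]
r3 m[sun→φ5] = [F, F]
r3 m[sun→φ7] = [T, F]
r3 m[slip→φ1] = [F, T]
r3 m[slip→φ2] = [F, T]
r3 m[slip→φ3] = [F, T]
r3 m[slip→φ4] = [T, T]
r3 m[slip→φ7] = [F, T]
r4 m[φ0→ice] = [F, F]
r4 m[φ0→sun] = [F, F]
r4 m[φ1→ice] = [T, F]
r4 m[φ1→slip] = [F, F]
r4 m[φ2→rain] = [T, T]
r4 m[φ2→slip] = [T, T]
r4 m[φ3→cld] = [T, F]
r4 m[φ3→slip] = [T, T]
r4 m[φ4→sun] = [T, F]
r4 m[φ4→slip] = [F, F]
r4 m[φ5→cld] = [F, F]
r4 m[φ5→sun] = [T, T]
r4 m[φ6→ice] = [F, T]
r4 m[φ6→rain] = [F, F]
r4 m[φ7→sun] = [F, T]
r4 m[φ7→slip] = [F, F]
r4 m[ice→φ0] = [F, F]
r4 m[ice→φ1] = [F, F]
r4 m[ice→φ6] = [F, F]
r4 m[cld→φ3] = [F, F]
r4 m[cld→φ5] = [T, F]
r4 m[rain→φ2] = [F, F]
r4 m[rain→φ6] = [T, T]
r4 m[sun→φ0] = [F, F]
r4 m[sun→φ4] = [F, F]
r4 m[sun→φ5] = [F, F]
r4 m[sun→φ7] = [F, F]
r4 m[slip→φ1] = [F, F]
r4 m[slip→φ2] = [F, F]
r4 m[slip→φ3] = [F, F]
r4 m[slip→φ4] = [F, F]
r4 m[slip→φ7] = [F, F]
r5 m[φ0→ice] = [F, F]
r5 m[φ0→sun] = [F, F]
r5 m[φ1→ice] = [F, F]
r5 m[φ1→slip] = [F, F]
r5 m[φ2→rain] = [F, F]
r5 m[φ2→slip] = [F, F]
r5 m[φ3→cld] = [F, F]
r5 m[φ3→slip] = [F, F]
r5 m[φ4→sun] = [F, F]
r5 m[φ4→slip] = [F, F]
r5 m[φ5→cld] = [F, F]
r5 m[φ5→sun] = [T, F]
r5 m[φ6→ice] = [F, T]
r5 m[φ6→rain] = [F, F]
r5 m[φ7→sun] = [F, F]
r5 m[φ7→slip] = [F, F]
r5 m[ice→φ0] = [F, F]
r5 m[ice→φ1] = [F, F]
r5 m[ice→φ6] = [F, F]
r5 m[cld→φ3] = [F, F]
r5 m[cld→φ5] = [T, F]
r5 m[rain→φ2] = [F, F]
r5 m[rain→φ6] = [T, T]
r5 m[sun→φ0] = [F, F]
r5 m[sun→φ4] = [F, F]
r5 m[sun→φ5] = [F, F]
r5 m[sun→φ7] = [F, F]
r5 m[slip→φ1] = [F, F]
r5 m[slip→φ2] = [F, F]
r5 m[slip→φ3] = [F, F]
r5 m[slip→φ4] = [F, F]
r5 m[slip→φ7] = [F, F]
r6 m[φ0→ice] = [F, F]
r6 m[φ0→sun] = [F, F]
r6 m[φ1→ice] = [F, F]
r6 m[φ1→slip] = [F, F]
r6 m[φ2→rain] = [F, F]
r6 m[φ2→slip] = [F, F]
r6 m[φ3→cld] = [F, F]
r6 m[φ3→slip] = [F, F]
r6 m[φ4→sun] = [F, F]
r6 m[φ4→slip] = [F, F]
r6 m[φ5→cld] = [F, F]
r6 m[φ5→sun] = [T, F]
r6 m[φ6→ice] = [F, T]
r6 m[φ6→rain] = [F, F]
r6 m[φ7→sun] = [F, F]
r6 m[φ7→slip] = [F, F]
r6 m[ice→φ0] = [F, F]
r6 m[ice→φ1] = [F, F]
r6 m[ice→φ6] = [F, F]
r6 m[cld→φ3] = [F, F]
r6 m[cld→φ5] = [F, F]
r6 m[rain→φ2] = [F, F]
r6 m[rain→φ6] = [F, F]
r6 m[sun→φ0] = [F, F]
r6 m[sun→φ4] = [F, F]
r6 m[sun→φ5] = [F, F]
r6 m[sun→φ7] = [F, F]
r6 m[slip→φ1] = [F, F]
r6 m[slip→φ2] = [F, F]
r6 m[slip→φ3] = [F, F]
r6 m[slip→φ4] = [F, F]
r6 m[slip→φ7] = [F, F]
r7 m[φ0→ice] = [F, F]
r7 m[φ0→sun] = [F, F]
r7 m[φ1→ice] = [F, F]
r7 m[φ1→slip] = [F, F]
r7 m[φ2→rain] = [F, F]
r7 m[φ2→slip] = [F, F]
r7 m[φ3→cld] = [F, F]
r7 m[φ3→slip] = [F, F]
r7 m[φ4→sun] = [F, F]
r7 m[φ4→slip] = [F, F]
r7 m[φ5→cld] = [F, F]
r7 m[φ5→sun] = [F, F]
r7 m[φ6→ice] = [F, F]
r7 m[φ6→rain] = [F, F]
r7 m[φ7→sun] = [F, F]
r7 m[φ7→slip] = [F, F]
r7 m[ice→φ0] = [F, F]
r7 m[ice→φ1] = [F, F]
r7 m[ice→φ6] = [F, F]
r7 m[cld→φ3] = [F, F]
r7 m[cld→φ5] = [F, F]
r7 m[rain→φ2] = [F, F]
r7 m[rain→φ6] = [F, F]
r7 m[sun→φ0] = [F, F]
r7 m[sun→φ4] = [F, F]
r7 m[sun→φ5] = [F, F]
r7 m[sun→φ7] = [F, F]
r7 m[slip→φ1] = [F, F]
r7 m[slip→φ2] = [F, F]
r7 m[slip→φ3] = [F, F]
r7 m[slip→φ4] = [F, F]
r7 m[slip→φ7] = [F, F]
r8 m[φ0→ice] = [F, F]
r8 m[φ0→sun] = [F, F]
r8 m[φ1→ice] = [F, F]
r8 m[φ1→slip] = [F, F]
r8 m[φ2→rain] = [F, F]
r8 m[φ2→slip] = [F, F]
r8 m[φ3→cld] = [F, F]
r8 m[φ3→slip] = [F, F]
r8 m[φ4→sun] = [F, F]
r8 m[φ4→slip] = [F, F]
r8 m[φ5→cld] = [F, F]
r8 m[φ5→sun] = [F, F]
r8 m[φ6→ice] = [F, F]
r8 m[φ6→rain] = [F, F]
r8 m[φ7→sun] = [F, F]
r8 m[φ7→slip] = [F, F]
r8 m[ice→φ0] = [F, F]
r8 m[ice→φ1] = [F, F]
r8 m[ice→φ6] = [F, F]
r8 m[cld→φ3] = [F, F]
r8 m[cld→φ5] = [F, F]
r8 m[rain→φ2] = [F, F]
r8 m[rain→φ6] = [F, F]
r8 m[sun→φ0] = [F, F]
r8 m[sun→φ4] = [F, F]
r8 m[sun→φ5] = [F, F]
r8 m[sun→φ7] = [F, F]
r8 m[slip→φ1] = [F, F]
r8 m[slip→φ2] = [F, F]
r8 m[slip→φ3] = [F, F]
r8 m[slip→φ4] = [F, F]
r8 m[slip→φ7] = [F, F]
fixed point reached at round 8
messages reach a fixed point at round 8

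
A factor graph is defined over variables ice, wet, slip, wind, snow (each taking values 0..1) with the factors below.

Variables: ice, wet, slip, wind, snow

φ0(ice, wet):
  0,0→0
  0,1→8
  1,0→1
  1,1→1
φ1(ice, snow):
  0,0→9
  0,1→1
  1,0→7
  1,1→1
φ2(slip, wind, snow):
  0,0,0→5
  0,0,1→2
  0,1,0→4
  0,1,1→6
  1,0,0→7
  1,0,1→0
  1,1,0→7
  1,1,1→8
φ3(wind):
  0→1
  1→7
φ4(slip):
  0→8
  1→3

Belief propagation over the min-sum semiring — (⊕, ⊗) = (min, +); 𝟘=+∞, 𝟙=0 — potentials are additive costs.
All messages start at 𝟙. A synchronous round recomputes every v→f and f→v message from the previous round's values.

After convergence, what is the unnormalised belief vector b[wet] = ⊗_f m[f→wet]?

b[wet] = [5, 6]

init: all messages = 𝟙 over 2 values
r1 m[φ0→ice] = [0, 1]
r1 m[φ0→wet] = [0, 1]
r1 m[φ1→ice] = [1, 1]
r1 m[φ1→snow] = [7, 1]
r1 m[φ2→slip] = [2, 0]
r1 m[φ2→wind] = [0, 4]
r1 m[φ2→snow] = [4, 0]
r1 m[φ3→wind] = [1, 7]
r1 m[φ4→slip] = [8, 3]
r1 m[ice→φ0] = [0, 0]
r1 m[ice→φ1] = [0, 0]
r1 m[wet→φ0] = [0, 0]
r1 m[slip→φ2] = [0, 0]
r1 m[slip→φ4] = [0, 0]
r1 m[wind→φ2] = [0, 0]
r1 m[wind→φ3] = [0, 0]
r1 m[snow→φ1] = [0, 0]
r1 m[snow→φ2] = [0, 0]
r2 m[φ0→ice] = [0, 1]
r2 m[φ0→wet] = [0, 1]
r2 m[φ1→ice] = [1, 1]
r2 m[φ1→snow] = [7, 1]
r2 m[φ2→slip] = [2, 0]
r2 m[φ2→wind] = [0, 4]
r2 m[φ2→snow] = [4, 0]
r2 m[φ3→wind] = [1, 7]
r2 m[φ4→slip] = [8, 3]
r2 m[ice→φ0] = [1, 1]
r2 m[ice→φ1] = [0, 1]
r2 m[wet→φ0] = [0, 0]
r2 m[slip→φ2] = [8, 3]
r2 m[slip→φ4] = [2, 0]
r2 m[wind→φ2] = [1, 7]
r2 m[wind→φ3] = [0, 4]
r2 m[snow→φ1] = [4, 0]
r2 m[snow→φ2] = [7, 1]
r3 m[φ0→ice] = [0, 1]
r3 m[φ0→wet] = [1, 2]
r3 m[φ1→ice] = [1, 1]
r3 m[φ1→snow] = [8, 1]
r3 m[φ2→slip] = [4, 2]
r3 m[φ2→wind] = [4, 12]
r3 m[φ2→snow] = [11, 4]
r3 m[φ3→wind] = [1, 7]
r3 m[φ4→slip] = [8, 3]
r3 m[ice→φ0] = [1, 1]
r3 m[ice→φ1] = [0, 1]
r3 m[wet→φ0] = [0, 0]
r3 m[slip→φ2] = [8, 3]
r3 m[slip→φ4] = [2, 0]
r3 m[wind→φ2] = [1, 7]
r3 m[wind→φ3] = [0, 4]
r3 m[snow→φ1] = [4, 0]
r3 m[snow→φ2] = [7, 1]
r4 m[φ0→ice] = [0, 1]
r4 m[φ0→wet] = [1, 2]
r4 m[φ1→ice] = [1, 1]
r4 m[φ1→snow] = [8, 1]
r4 m[φ2→slip] = [4, 2]
r4 m[φ2→wind] = [4, 12]
r4 m[φ2→snow] = [11, 4]
r4 m[φ3→wind] = [1, 7]
r4 m[φ4→slip] = [8, 3]
r4 m[ice→φ0] = [1, 1]
r4 m[ice→φ1] = [0, 1]
r4 m[wet→φ0] = [0, 0]
r4 m[slip→φ2] = [8, 3]
r4 m[slip→φ4] = [4, 2]
r4 m[wind→φ2] = [1, 7]
r4 m[wind→φ3] = [4, 12]
r4 m[snow→φ1] = [11, 4]
r4 m[snow→φ2] = [8, 1]
r5 m[φ0→ice] = [0, 1]
r5 m[φ0→wet] = [1, 2]
r5 m[φ1→ice] = [5, 5]
r5 m[φ1→snow] = [8, 1]
r5 m[φ2→slip] = [4, 2]
r5 m[φ2→wind] = [4, 12]
r5 m[φ2→snow] = [11, 4]
r5 m[φ3→wind] = [1, 7]
r5 m[φ4→slip] = [8, 3]
r5 m[ice→φ0] = [1, 1]
r5 m[ice→φ1] = [0, 1]
r5 m[wet→φ0] = [0, 0]
r5 m[slip→φ2] = [8, 3]
r5 m[slip→φ4] = [4, 2]
r5 m[wind→φ2] = [1, 7]
r5 m[wind→φ3] = [4, 12]
r5 m[snow→φ1] = [11, 4]
r5 m[snow→φ2] = [8, 1]
r6 m[φ0→ice] = [0, 1]
r6 m[φ0→wet] = [1, 2]
r6 m[φ1→ice] = [5, 5]
r6 m[φ1→snow] = [8, 1]
r6 m[φ2→slip] = [4, 2]
r6 m[φ2→wind] = [4, 12]
r6 m[φ2→snow] = [11, 4]
r6 m[φ3→wind] = [1, 7]
r6 m[φ4→slip] = [8, 3]
r6 m[ice→φ0] = [5, 5]
r6 m[ice→φ1] = [0, 1]
r6 m[wet→φ0] = [0, 0]
r6 m[slip→φ2] = [8, 3]
r6 m[slip→φ4] = [4, 2]
r6 m[wind→φ2] = [1, 7]
r6 m[wind→φ3] = [4, 12]
r6 m[snow→φ1] = [11, 4]
r6 m[snow→φ2] = [8, 1]
r7 m[φ0→ice] = [0, 1]
r7 m[φ0→wet] = [5, 6]
r7 m[φ1→ice] = [5, 5]
r7 m[φ1→snow] = [8, 1]
r7 m[φ2→slip] = [4, 2]
r7 m[φ2→wind] = [4, 12]
r7 m[φ2→snow] = [11, 4]
r7 m[φ3→wind] = [1, 7]
r7 m[φ4→slip] = [8, 3]
r7 m[ice→φ0] = [5, 5]
r7 m[ice→φ1] = [0, 1]
r7 m[wet→φ0] = [0, 0]
r7 m[slip→φ2] = [8, 3]
r7 m[slip→φ4] = [4, 2]
r7 m[wind→φ2] = [1, 7]
r7 m[wind→φ3] = [4, 12]
r7 m[snow→φ1] = [11, 4]
r7 m[snow→φ2] = [8, 1]
r8 m[φ0→ice] = [0, 1]
r8 m[φ0→wet] = [5, 6]
r8 m[φ1→ice] = [5, 5]
r8 m[φ1→snow] = [8, 1]
r8 m[φ2→slip] = [4, 2]
r8 m[φ2→wind] = [4, 12]
r8 m[φ2→snow] = [11, 4]
r8 m[φ3→wind] = [1, 7]
r8 m[φ4→slip] = [8, 3]
r8 m[ice→φ0] = [5, 5]
r8 m[ice→φ1] = [0, 1]
r8 m[wet→φ0] = [0, 0]
r8 m[slip→φ2] = [8, 3]
r8 m[slip→φ4] = [4, 2]
r8 m[wind→φ2] = [1, 7]
r8 m[wind→φ3] = [4, 12]
r8 m[snow→φ1] = [11, 4]
r8 m[snow→φ2] = [8, 1]
fixed point reached at round 8
b[wet] = ⊗ incoming = [5, 6]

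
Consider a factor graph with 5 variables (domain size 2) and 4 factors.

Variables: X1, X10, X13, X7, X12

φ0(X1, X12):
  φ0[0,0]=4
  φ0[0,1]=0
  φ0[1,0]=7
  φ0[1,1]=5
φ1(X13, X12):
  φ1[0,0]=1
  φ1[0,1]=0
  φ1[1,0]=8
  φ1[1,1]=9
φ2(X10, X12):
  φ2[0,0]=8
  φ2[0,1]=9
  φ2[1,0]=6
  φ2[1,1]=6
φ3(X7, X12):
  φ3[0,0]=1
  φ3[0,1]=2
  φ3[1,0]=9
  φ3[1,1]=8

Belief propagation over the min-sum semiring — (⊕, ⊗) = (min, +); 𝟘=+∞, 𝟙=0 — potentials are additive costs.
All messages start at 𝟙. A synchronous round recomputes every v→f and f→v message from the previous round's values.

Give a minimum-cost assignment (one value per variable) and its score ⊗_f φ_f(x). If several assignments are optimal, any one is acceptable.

init: all messages = 𝟙 over 2 values
r1 m[φ0→X1] = [0, 5]
r1 m[φ0→X12] = [4, 0]
r1 m[φ1→X13] = [0, 8]
r1 m[φ1→X12] = [1, 0]
r1 m[φ2→X10] = [8, 6]
r1 m[φ2→X12] = [6, 6]
r1 m[φ3→X7] = [1, 8]
r1 m[φ3→X12] = [1, 2]
r1 m[X1→φ0] = [0, 0]
r1 m[X10→φ2] = [0, 0]
r1 m[X13→φ1] = [0, 0]
r1 m[X7→φ3] = [0, 0]
r1 m[X12→φ0] = [0, 0]
r1 m[X12→φ1] = [0, 0]
r1 m[X12→φ2] = [0, 0]
r1 m[X12→φ3] = [0, 0]
r2 m[φ0→X1] = [0, 5]
r2 m[φ0→X12] = [4, 0]
r2 m[φ1→X13] = [0, 8]
r2 m[φ1→X12] = [1, 0]
r2 m[φ2→X10] = [8, 6]
r2 m[φ2→X12] = [6, 6]
r2 m[φ3→X7] = [1, 8]
r2 m[φ3→X12] = [1, 2]
r2 m[X1→φ0] = [0, 0]
r2 m[X10→φ2] = [0, 0]
r2 m[X13→φ1] = [0, 0]
r2 m[X7→φ3] = [0, 0]
r2 m[X12→φ0] = [8, 8]
r2 m[X12→φ1] = [11, 8]
r2 m[X12→φ2] = [6, 2]
r2 m[X12→φ3] = [11, 6]
r3 m[φ0→X1] = [8, 13]
r3 m[φ0→X12] = [4, 0]
r3 m[φ1→X13] = [8, 17]
r3 m[φ1→X12] = [1, 0]
r3 m[φ2→X10] = [11, 8]
r3 m[φ2→X12] = [6, 6]
r3 m[φ3→X7] = [8, 14]
r3 m[φ3→X12] = [1, 2]
r3 m[X1→φ0] = [0, 0]
r3 m[X10→φ2] = [0, 0]
r3 m[X13→φ1] = [0, 0]
r3 m[X7→φ3] = [0, 0]
r3 m[X12→φ0] = [8, 8]
r3 m[X12→φ1] = [11, 8]
r3 m[X12→φ2] = [6, 2]
r3 m[X12→φ3] = [11, 6]
r4 m[φ0→X1] = [8, 13]
r4 m[φ0→X12] = [4, 0]
r4 m[φ1→X13] = [8, 17]
r4 m[φ1→X12] = [1, 0]
r4 m[φ2→X10] = [11, 8]
r4 m[φ2→X12] = [6, 6]
r4 m[φ3→X7] = [8, 14]
r4 m[φ3→X12] = [1, 2]
r4 m[X1→φ0] = [0, 0]
r4 m[X10→φ2] = [0, 0]
r4 m[X13→φ1] = [0, 0]
r4 m[X7→φ3] = [0, 0]
r4 m[X12→φ0] = [8, 8]
r4 m[X12→φ1] = [11, 8]
r4 m[X12→φ2] = [6, 2]
r4 m[X12→φ3] = [11, 6]
fixed point reached at round 4
traceback from X1: (X1=0, X10=1, X13=0, X7=0, X12=1), score=8

assignment: (X1=0, X10=1, X13=0, X7=0, X12=1); score = 8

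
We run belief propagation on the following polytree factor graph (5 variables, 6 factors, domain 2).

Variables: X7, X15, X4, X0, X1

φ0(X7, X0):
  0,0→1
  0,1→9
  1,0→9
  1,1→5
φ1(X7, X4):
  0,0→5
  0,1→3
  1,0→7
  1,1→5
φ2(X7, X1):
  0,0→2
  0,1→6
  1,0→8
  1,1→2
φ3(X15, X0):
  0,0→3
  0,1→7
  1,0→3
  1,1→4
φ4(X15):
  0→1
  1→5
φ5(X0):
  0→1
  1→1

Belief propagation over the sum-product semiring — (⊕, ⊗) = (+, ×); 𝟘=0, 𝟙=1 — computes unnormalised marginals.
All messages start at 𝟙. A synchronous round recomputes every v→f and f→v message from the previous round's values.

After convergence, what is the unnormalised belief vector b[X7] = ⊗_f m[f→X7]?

init: all messages = 𝟙 over 2 values
r1 m[φ0→X7] = [10, 14]
r1 m[φ0→X0] = [10, 14]
r1 m[φ1→X7] = [8, 12]
r1 m[φ1→X4] = [12, 8]
r1 m[φ2→X7] = [8, 10]
r1 m[φ2→X1] = [10, 8]
r1 m[φ3→X15] = [10, 7]
r1 m[φ3→X0] = [6, 11]
r1 m[φ4→X15] = [1, 5]
r1 m[φ5→X0] = [1, 1]
r1 m[X7→φ0] = [1, 1]
r1 m[X7→φ1] = [1, 1]
r1 m[X7→φ2] = [1, 1]
r1 m[X15→φ3] = [1, 1]
r1 m[X15→φ4] = [1, 1]
r1 m[X4→φ1] = [1, 1]
r1 m[X0→φ0] = [1, 1]
r1 m[X0→φ3] = [1, 1]
r1 m[X0→φ5] = [1, 1]
r1 m[X1→φ2] = [1, 1]
r2 m[φ0→X7] = [10, 14]
r2 m[φ0→X0] = [10, 14]
r2 m[φ1→X7] = [8, 12]
r2 m[φ1→X4] = [12, 8]
r2 m[φ2→X7] = [8, 10]
r2 m[φ2→X1] = [10, 8]
r2 m[φ3→X15] = [10, 7]
r2 m[φ3→X0] = [6, 11]
r2 m[φ4→X15] = [1, 5]
r2 m[φ5→X0] = [1, 1]
r2 m[X7→φ0] = [64, 120]
r2 m[X7→φ1] = [80, 140]
r2 m[X7→φ2] = [80, 168]
r2 m[X15→φ3] = [1, 5]
r2 m[X15→φ4] = [10, 7]
r2 m[X4→φ1] = [1, 1]
r2 m[X0→φ0] = [6, 11]
r2 m[X0→φ3] = [10, 14]
r2 m[X0→φ5] = [60, 154]
r2 m[X1→φ2] = [1, 1]
r3 m[φ0→X7] = [105, 109]
r3 m[φ0→X0] = [1144, 1176]
r3 m[φ1→X7] = [8, 12]
r3 m[φ1→X4] = [1380, 940]
r3 m[φ2→X7] = [8, 10]
r3 m[φ2→X1] = [1504, 816]
r3 m[φ3→X15] = [128, 86]
r3 m[φ3→X0] = [18, 27]
r3 m[φ4→X15] = [1, 5]
r3 m[φ5→X0] = [1, 1]
r3 m[X7→φ0] = [64, 120]
r3 m[X7→φ1] = [80, 140]
r3 m[X7→φ2] = [80, 168]
r3 m[X15→φ3] = [1, 5]
r3 m[X15→φ4] = [10, 7]
r3 m[X4→φ1] = [1, 1]
r3 m[X0→φ0] = [6, 11]
r3 m[X0→φ3] = [10, 14]
r3 m[X0→φ5] = [60, 154]
r3 m[X1→φ2] = [1, 1]
r4 m[φ0→X7] = [105, 109]
r4 m[φ0→X0] = [1144, 1176]
r4 m[φ1→X7] = [8, 12]
r4 m[φ1→X4] = [1380, 940]
r4 m[φ2→X7] = [8, 10]
r4 m[φ2→X1] = [1504, 816]
r4 m[φ3→X15] = [128, 86]
r4 m[φ3→X0] = [18, 27]
r4 m[φ4→X15] = [1, 5]
r4 m[φ5→X0] = [1, 1]
r4 m[X7→φ0] = [64, 120]
r4 m[X7→φ1] = [840, 1090]
r4 m[X7→φ2] = [840, 1308]
r4 m[X15→φ3] = [1, 5]
r4 m[X15→φ4] = [128, 86]
r4 m[X4→φ1] = [1, 1]
r4 m[X0→φ0] = [18, 27]
r4 m[X0→φ3] = [1144, 1176]
r4 m[X0→φ5] = [20592, 31752]
r4 m[X1→φ2] = [1, 1]
r5 m[φ0→X7] = [261, 297]
r5 m[φ0→X0] = [1144, 1176]
r5 m[φ1→X7] = [8, 12]
r5 m[φ1→X4] = [11830, 7970]
r5 m[φ2→X7] = [8, 10]
r5 m[φ2→X1] = [12144, 7656]
r5 m[φ3→X15] = [11664, 8136]
r5 m[φ3→X0] = [18, 27]
r5 m[φ4→X15] = [1, 5]
r5 m[φ5→X0] = [1, 1]
r5 m[X7→φ0] = [64, 120]
r5 m[X7→φ1] = [840, 1090]
r5 m[X7→φ2] = [840, 1308]
r5 m[X15→φ3] = [1, 5]
r5 m[X15→φ4] = [128, 86]
r5 m[X4→φ1] = [1, 1]
r5 m[X0→φ0] = [18, 27]
r5 m[X0→φ3] = [1144, 1176]
r5 m[X0→φ5] = [20592, 31752]
r5 m[X1→φ2] = [1, 1]
r6 m[φ0→X7] = [261, 297]
r6 m[φ0→X0] = [1144, 1176]
r6 m[φ1→X7] = [8, 12]
r6 m[φ1→X4] = [11830, 7970]
r6 m[φ2→X7] = [8, 10]
r6 m[φ2→X1] = [12144, 7656]
r6 m[φ3→X15] = [11664, 8136]
r6 m[φ3→X0] = [18, 27]
r6 m[φ4→X15] = [1, 5]
r6 m[φ5→X0] = [1, 1]
r6 m[X7→φ0] = [64, 120]
r6 m[X7→φ1] = [2088, 2970]
r6 m[X7→φ2] = [2088, 3564]
r6 m[X15→φ3] = [1, 5]
r6 m[X15→φ4] = [11664, 8136]
r6 m[X4→φ1] = [1, 1]
r6 m[X0→φ0] = [18, 27]
r6 m[X0→φ3] = [1144, 1176]
r6 m[X0→φ5] = [20592, 31752]
r6 m[X1→φ2] = [1, 1]
r7 m[φ0→X7] = [261, 297]
r7 m[φ0→X0] = [1144, 1176]
r7 m[φ1→X7] = [8, 12]
r7 m[φ1→X4] = [31230, 21114]
r7 m[φ2→X7] = [8, 10]
r7 m[φ2→X1] = [32688, 19656]
r7 m[φ3→X15] = [11664, 8136]
r7 m[φ3→X0] = [18, 27]
r7 m[φ4→X15] = [1, 5]
r7 m[φ5→X0] = [1, 1]
r7 m[X7→φ0] = [64, 120]
r7 m[X7→φ1] = [2088, 2970]
r7 m[X7→φ2] = [2088, 3564]
r7 m[X15→φ3] = [1, 5]
r7 m[X15→φ4] = [11664, 8136]
r7 m[X4→φ1] = [1, 1]
r7 m[X0→φ0] = [18, 27]
r7 m[X0→φ3] = [1144, 1176]
r7 m[X0→φ5] = [20592, 31752]
r7 m[X1→φ2] = [1, 1]
r8 m[φ0→X7] = [261, 297]
r8 m[φ0→X0] = [1144, 1176]
r8 m[φ1→X7] = [8, 12]
r8 m[φ1→X4] = [31230, 21114]
r8 m[φ2→X7] = [8, 10]
r8 m[φ2→X1] = [32688, 19656]
r8 m[φ3→X15] = [11664, 8136]
r8 m[φ3→X0] = [18, 27]
r8 m[φ4→X15] = [1, 5]
r8 m[φ5→X0] = [1, 1]
r8 m[X7→φ0] = [64, 120]
r8 m[X7→φ1] = [2088, 2970]
r8 m[X7→φ2] = [2088, 3564]
r8 m[X15→φ3] = [1, 5]
r8 m[X15→φ4] = [11664, 8136]
r8 m[X4→φ1] = [1, 1]
r8 m[X0→φ0] = [18, 27]
r8 m[X0→φ3] = [1144, 1176]
r8 m[X0→φ5] = [20592, 31752]
r8 m[X1→φ2] = [1, 1]
fixed point reached at round 8
b[X7] = ⊗ incoming = [16704, 35640]

b[X7] = [16704, 35640]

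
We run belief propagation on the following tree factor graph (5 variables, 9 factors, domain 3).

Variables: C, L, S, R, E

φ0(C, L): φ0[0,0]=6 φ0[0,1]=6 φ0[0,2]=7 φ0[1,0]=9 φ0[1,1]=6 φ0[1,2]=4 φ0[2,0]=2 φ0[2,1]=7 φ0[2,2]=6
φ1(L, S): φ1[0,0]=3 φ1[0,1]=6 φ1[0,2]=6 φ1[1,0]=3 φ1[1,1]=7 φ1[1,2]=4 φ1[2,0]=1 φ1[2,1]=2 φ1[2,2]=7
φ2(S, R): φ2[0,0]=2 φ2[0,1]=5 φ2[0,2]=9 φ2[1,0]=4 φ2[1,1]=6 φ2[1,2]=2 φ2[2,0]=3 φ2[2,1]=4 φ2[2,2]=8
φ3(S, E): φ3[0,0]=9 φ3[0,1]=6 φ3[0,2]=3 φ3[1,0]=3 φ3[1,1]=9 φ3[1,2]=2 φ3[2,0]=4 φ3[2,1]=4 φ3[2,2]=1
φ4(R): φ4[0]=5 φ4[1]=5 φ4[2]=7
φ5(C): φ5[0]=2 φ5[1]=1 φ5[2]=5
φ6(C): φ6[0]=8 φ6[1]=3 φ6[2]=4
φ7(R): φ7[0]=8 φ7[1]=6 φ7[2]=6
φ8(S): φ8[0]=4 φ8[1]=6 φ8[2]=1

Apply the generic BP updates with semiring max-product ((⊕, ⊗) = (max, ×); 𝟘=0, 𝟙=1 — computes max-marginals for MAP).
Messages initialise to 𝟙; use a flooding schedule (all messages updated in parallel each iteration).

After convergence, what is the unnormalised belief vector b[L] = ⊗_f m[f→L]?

init: all messages = 𝟙 over 3 values
r1 m[φ0→C] = [7, 9, 7]
r1 m[φ0→L] = [9, 7, 7]
r1 m[φ1→L] = [6, 7, 7]
r1 m[φ1→S] = [3, 7, 7]
r1 m[φ2→S] = [9, 6, 8]
r1 m[φ2→R] = [4, 6, 9]
r1 m[φ3→S] = [9, 9, 4]
r1 m[φ3→E] = [9, 9, 3]
r1 m[φ4→R] = [5, 5, 7]
r1 m[φ5→C] = [2, 1, 5]
r1 m[φ6→C] = [8, 3, 4]
r1 m[φ7→R] = [8, 6, 6]
r1 m[φ8→S] = [4, 6, 1]
r1 m[C→φ0] = [1, 1, 1]
r1 m[C→φ5] = [1, 1, 1]
r1 m[C→φ6] = [1, 1, 1]
r1 m[L→φ0] = [1, 1, 1]
r1 m[L→φ1] = [1, 1, 1]
r1 m[S→φ1] = [1, 1, 1]
r1 m[S→φ2] = [1, 1, 1]
r1 m[S→φ3] = [1, 1, 1]
r1 m[S→φ8] = [1, 1, 1]
r1 m[R→φ2] = [1, 1, 1]
r1 m[R→φ4] = [1, 1, 1]
r1 m[R→φ7] = [1, 1, 1]
r1 m[E→φ3] = [1, 1, 1]
r2 m[φ0→C] = [7, 9, 7]
r2 m[φ0→L] = [9, 7, 7]
r2 m[φ1→L] = [6, 7, 7]
r2 m[φ1→S] = [3, 7, 7]
r2 m[φ2→S] = [9, 6, 8]
r2 m[φ2→R] = [4, 6, 9]
r2 m[φ3→S] = [9, 9, 4]
r2 m[φ3→E] = [9, 9, 3]
r2 m[φ4→R] = [5, 5, 7]
r2 m[φ5→C] = [2, 1, 5]
r2 m[φ6→C] = [8, 3, 4]
r2 m[φ7→R] = [8, 6, 6]
r2 m[φ8→S] = [4, 6, 1]
r2 m[C→φ0] = [16, 3, 20]
r2 m[C→φ5] = [56, 27, 28]
r2 m[C→φ6] = [14, 9, 35]
r2 m[L→φ0] = [6, 7, 7]
r2 m[L→φ1] = [9, 7, 7]
r2 m[S→φ1] = [324, 324, 32]
r2 m[S→φ2] = [108, 378, 28]
r2 m[S→φ3] = [108, 252, 56]
r2 m[S→φ8] = [243, 378, 224]
r2 m[R→φ2] = [40, 30, 42]
r2 m[R→φ4] = [32, 36, 54]
r2 m[R→φ7] = [20, 30, 63]
r2 m[E→φ3] = [1, 1, 1]
r3 m[φ0→C] = [49, 54, 49]
r3 m[φ0→L] = [96, 140, 120]
r3 m[φ1→L] = [1944, 2268, 648]
r3 m[φ1→S] = [27, 54, 54]
r3 m[φ2→S] = [378, 180, 336]
r3 m[φ2→R] = [1512, 2268, 972]
r3 m[φ3→S] = [9, 9, 4]
r3 m[φ3→E] = [972, 2268, 504]
r3 m[φ4→R] = [5, 5, 7]
r3 m[φ5→C] = [2, 1, 5]
r3 m[φ6→C] = [8, 3, 4]
r3 m[φ7→R] = [8, 6, 6]
r3 m[φ8→S] = [4, 6, 1]
r3 m[C→φ0] = [16, 3, 20]
r3 m[C→φ5] = [56, 27, 28]
r3 m[C→φ6] = [14, 9, 35]
r3 m[L→φ0] = [6, 7, 7]
r3 m[L→φ1] = [9, 7, 7]
r3 m[S→φ1] = [324, 324, 32]
r3 m[S→φ2] = [108, 378, 28]
r3 m[S→φ3] = [108, 252, 56]
r3 m[S→φ8] = [243, 378, 224]
r3 m[R→φ2] = [40, 30, 42]
r3 m[R→φ4] = [32, 36, 54]
r3 m[R→φ7] = [20, 30, 63]
r3 m[E→φ3] = [1, 1, 1]
r4 m[φ0→C] = [49, 54, 49]
r4 m[φ0→L] = [96, 140, 120]
r4 m[φ1→L] = [1944, 2268, 648]
r4 m[φ1→S] = [27, 54, 54]
r4 m[φ2→S] = [378, 180, 336]
r4 m[φ2→R] = [1512, 2268, 972]
r4 m[φ3→S] = [9, 9, 4]
r4 m[φ3→E] = [972, 2268, 504]
r4 m[φ4→R] = [5, 5, 7]
r4 m[φ5→C] = [2, 1, 5]
r4 m[φ6→C] = [8, 3, 4]
r4 m[φ7→R] = [8, 6, 6]
r4 m[φ8→S] = [4, 6, 1]
r4 m[C→φ0] = [16, 3, 20]
r4 m[C→φ5] = [392, 162, 196]
r4 m[C→φ6] = [98, 54, 245]
r4 m[L→φ0] = [1944, 2268, 648]
r4 m[L→φ1] = [96, 140, 120]
r4 m[S→φ1] = [13608, 9720, 1344]
r4 m[S→φ2] = [972, 2916, 216]
r4 m[S→φ3] = [40824, 58320, 18144]
r4 m[S→φ8] = [91854, 87480, 72576]
r4 m[R→φ2] = [40, 30, 42]
r4 m[R→φ4] = [12096, 13608, 5832]
r4 m[R→φ7] = [7560, 11340, 6804]
r4 m[E→φ3] = [1, 1, 1]
r5 m[φ0→C] = [13608, 17496, 15876]
r5 m[φ0→L] = [96, 140, 120]
r5 m[φ1→L] = [58320, 68040, 19440]
r5 m[φ1→S] = [420, 980, 840]
r5 m[φ2→S] = [378, 180, 336]
r5 m[φ2→R] = [11664, 17496, 8748]
r5 m[φ3→S] = [9, 9, 4]
r5 m[φ3→E] = [367416, 524880, 122472]
r5 m[φ4→R] = [5, 5, 7]
r5 m[φ5→C] = [2, 1, 5]
r5 m[φ6→C] = [8, 3, 4]
r5 m[φ7→R] = [8, 6, 6]
r5 m[φ8→S] = [4, 6, 1]
r5 m[C→φ0] = [16, 3, 20]
r5 m[C→φ5] = [392, 162, 196]
r5 m[C→φ6] = [98, 54, 245]
r5 m[L→φ0] = [1944, 2268, 648]
r5 m[L→φ1] = [96, 140, 120]
r5 m[S→φ1] = [13608, 9720, 1344]
r5 m[S→φ2] = [972, 2916, 216]
r5 m[S→φ3] = [40824, 58320, 18144]
r5 m[S→φ8] = [91854, 87480, 72576]
r5 m[R→φ2] = [40, 30, 42]
r5 m[R→φ4] = [12096, 13608, 5832]
r5 m[R→φ7] = [7560, 11340, 6804]
r5 m[E→φ3] = [1, 1, 1]
r6 m[φ0→C] = [13608, 17496, 15876]
r6 m[φ0→L] = [96, 140, 120]
r6 m[φ1→L] = [58320, 68040, 19440]
r6 m[φ1→S] = [420, 980, 840]
r6 m[φ2→S] = [378, 180, 336]
r6 m[φ2→R] = [11664, 17496, 8748]
r6 m[φ3→S] = [9, 9, 4]
r6 m[φ3→E] = [367416, 524880, 122472]
r6 m[φ4→R] = [5, 5, 7]
r6 m[φ5→C] = [2, 1, 5]
r6 m[φ6→C] = [8, 3, 4]
r6 m[φ7→R] = [8, 6, 6]
r6 m[φ8→S] = [4, 6, 1]
r6 m[C→φ0] = [16, 3, 20]
r6 m[C→φ5] = [108864, 52488, 63504]
r6 m[C→φ6] = [27216, 17496, 79380]
r6 m[L→φ0] = [58320, 68040, 19440]
r6 m[L→φ1] = [96, 140, 120]
r6 m[S→φ1] = [13608, 9720, 1344]
r6 m[S→φ2] = [15120, 52920, 3360]
r6 m[S→φ3] = [635040, 1058400, 282240]
r6 m[S→φ8] = [1428840, 1587600, 1128960]
r6 m[R→φ2] = [40, 30, 42]
r6 m[R→φ4] = [93312, 104976, 52488]
r6 m[R→φ7] = [58320, 87480, 61236]
r6 m[E→φ3] = [1, 1, 1]
r7 m[φ0→C] = [408240, 524880, 476280]
r7 m[φ0→L] = [96, 140, 120]
r7 m[φ1→L] = [58320, 68040, 19440]
r7 m[φ1→S] = [420, 980, 840]
r7 m[φ2→S] = [378, 180, 336]
r7 m[φ2→R] = [211680, 317520, 136080]
r7 m[φ3→S] = [9, 9, 4]
r7 m[φ3→E] = [5715360, 9525600, 2116800]
r7 m[φ4→R] = [5, 5, 7]
r7 m[φ5→C] = [2, 1, 5]
r7 m[φ6→C] = [8, 3, 4]
r7 m[φ7→R] = [8, 6, 6]
r7 m[φ8→S] = [4, 6, 1]
r7 m[C→φ0] = [16, 3, 20]
r7 m[C→φ5] = [108864, 52488, 63504]
r7 m[C→φ6] = [27216, 17496, 79380]
r7 m[L→φ0] = [58320, 68040, 19440]
r7 m[L→φ1] = [96, 140, 120]
r7 m[S→φ1] = [13608, 9720, 1344]
r7 m[S→φ2] = [15120, 52920, 3360]
r7 m[S→φ3] = [635040, 1058400, 282240]
r7 m[S→φ8] = [1428840, 1587600, 1128960]
r7 m[R→φ2] = [40, 30, 42]
r7 m[R→φ4] = [93312, 104976, 52488]
r7 m[R→φ7] = [58320, 87480, 61236]
r7 m[E→φ3] = [1, 1, 1]
r8 m[φ0→C] = [408240, 524880, 476280]
r8 m[φ0→L] = [96, 140, 120]
r8 m[φ1→L] = [58320, 68040, 19440]
r8 m[φ1→S] = [420, 980, 840]
r8 m[φ2→S] = [378, 180, 336]
r8 m[φ2→R] = [211680, 317520, 136080]
r8 m[φ3→S] = [9, 9, 4]
r8 m[φ3→E] = [5715360, 9525600, 2116800]
r8 m[φ4→R] = [5, 5, 7]
r8 m[φ5→C] = [2, 1, 5]
r8 m[φ6→C] = [8, 3, 4]
r8 m[φ7→R] = [8, 6, 6]
r8 m[φ8→S] = [4, 6, 1]
r8 m[C→φ0] = [16, 3, 20]
r8 m[C→φ5] = [3265920, 1574640, 1905120]
r8 m[C→φ6] = [816480, 524880, 2381400]
r8 m[L→φ0] = [58320, 68040, 19440]
r8 m[L→φ1] = [96, 140, 120]
r8 m[S→φ1] = [13608, 9720, 1344]
r8 m[S→φ2] = [15120, 52920, 3360]
r8 m[S→φ3] = [635040, 1058400, 282240]
r8 m[S→φ8] = [1428840, 1587600, 1128960]
r8 m[R→φ2] = [40, 30, 42]
r8 m[R→φ4] = [1693440, 1905120, 816480]
r8 m[R→φ7] = [1058400, 1587600, 952560]
r8 m[E→φ3] = [1, 1, 1]
r9 m[φ0→C] = [408240, 524880, 476280]
r9 m[φ0→L] = [96, 140, 120]
r9 m[φ1→L] = [58320, 68040, 19440]
r9 m[φ1→S] = [420, 980, 840]
r9 m[φ2→S] = [378, 180, 336]
r9 m[φ2→R] = [211680, 317520, 136080]
r9 m[φ3→S] = [9, 9, 4]
r9 m[φ3→E] = [5715360, 9525600, 2116800]
r9 m[φ4→R] = [5, 5, 7]
r9 m[φ5→C] = [2, 1, 5]
r9 m[φ6→C] = [8, 3, 4]
r9 m[φ7→R] = [8, 6, 6]
r9 m[φ8→S] = [4, 6, 1]
r9 m[C→φ0] = [16, 3, 20]
r9 m[C→φ5] = [3265920, 1574640, 1905120]
r9 m[C→φ6] = [816480, 524880, 2381400]
r9 m[L→φ0] = [58320, 68040, 19440]
r9 m[L→φ1] = [96, 140, 120]
r9 m[S→φ1] = [13608, 9720, 1344]
r9 m[S→φ2] = [15120, 52920, 3360]
r9 m[S→φ3] = [635040, 1058400, 282240]
r9 m[S→φ8] = [1428840, 1587600, 1128960]
r9 m[R→φ2] = [40, 30, 42]
r9 m[R→φ4] = [1693440, 1905120, 816480]
r9 m[R→φ7] = [1058400, 1587600, 952560]
r9 m[E→φ3] = [1, 1, 1]
fixed point reached at round 9
b[L] = ⊗ incoming = [5598720, 9525600, 2332800]

b[L] = [5598720, 9525600, 2332800]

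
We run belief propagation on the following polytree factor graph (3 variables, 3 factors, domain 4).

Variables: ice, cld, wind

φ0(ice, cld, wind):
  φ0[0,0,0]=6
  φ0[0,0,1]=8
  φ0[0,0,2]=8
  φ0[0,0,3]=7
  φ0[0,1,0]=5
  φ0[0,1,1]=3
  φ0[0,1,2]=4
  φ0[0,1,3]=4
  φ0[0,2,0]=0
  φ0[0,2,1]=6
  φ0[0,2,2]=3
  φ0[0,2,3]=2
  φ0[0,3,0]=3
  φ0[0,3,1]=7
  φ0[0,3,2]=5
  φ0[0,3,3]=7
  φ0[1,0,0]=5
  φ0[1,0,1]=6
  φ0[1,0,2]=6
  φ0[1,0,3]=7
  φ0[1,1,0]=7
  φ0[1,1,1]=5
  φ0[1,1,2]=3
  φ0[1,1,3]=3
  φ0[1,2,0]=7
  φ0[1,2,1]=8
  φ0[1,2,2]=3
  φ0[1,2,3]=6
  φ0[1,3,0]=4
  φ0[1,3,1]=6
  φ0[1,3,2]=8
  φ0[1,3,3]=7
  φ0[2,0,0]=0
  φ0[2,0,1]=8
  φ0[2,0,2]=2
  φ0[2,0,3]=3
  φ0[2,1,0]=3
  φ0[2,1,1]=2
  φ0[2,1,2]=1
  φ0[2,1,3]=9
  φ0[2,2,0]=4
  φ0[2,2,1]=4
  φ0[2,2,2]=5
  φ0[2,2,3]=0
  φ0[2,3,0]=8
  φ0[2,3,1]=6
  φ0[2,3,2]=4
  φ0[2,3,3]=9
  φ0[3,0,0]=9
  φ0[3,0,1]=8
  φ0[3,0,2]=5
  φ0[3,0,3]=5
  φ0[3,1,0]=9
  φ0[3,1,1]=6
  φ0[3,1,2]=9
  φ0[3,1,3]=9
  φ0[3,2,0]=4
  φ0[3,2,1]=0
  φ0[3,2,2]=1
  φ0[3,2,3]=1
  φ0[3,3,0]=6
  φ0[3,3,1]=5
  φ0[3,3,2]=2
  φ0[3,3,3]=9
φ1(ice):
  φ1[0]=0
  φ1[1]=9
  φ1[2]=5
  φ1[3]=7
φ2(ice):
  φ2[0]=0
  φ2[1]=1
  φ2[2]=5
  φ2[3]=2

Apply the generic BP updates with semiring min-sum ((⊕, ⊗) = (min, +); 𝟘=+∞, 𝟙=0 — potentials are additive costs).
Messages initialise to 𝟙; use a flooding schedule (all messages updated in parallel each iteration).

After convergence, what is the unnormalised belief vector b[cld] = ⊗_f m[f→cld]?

init: all messages = 𝟙 over 4 values
r1 m[φ0→ice] = [0, 3, 0, 0]
r1 m[φ0→cld] = [0, 1, 0, 2]
r1 m[φ0→wind] = [0, 0, 1, 0]
r1 m[φ1→ice] = [0, 9, 5, 7]
r1 m[φ2→ice] = [0, 1, 5, 2]
r1 m[ice→φ0] = [0, 0, 0, 0]
r1 m[ice→φ1] = [0, 0, 0, 0]
r1 m[ice→φ2] = [0, 0, 0, 0]
r1 m[cld→φ0] = [0, 0, 0, 0]
r1 m[wind→φ0] = [0, 0, 0, 0]
r2 m[φ0→ice] = [0, 3, 0, 0]
r2 m[φ0→cld] = [0, 1, 0, 2]
r2 m[φ0→wind] = [0, 0, 1, 0]
r2 m[φ1→ice] = [0, 9, 5, 7]
r2 m[φ2→ice] = [0, 1, 5, 2]
r2 m[ice→φ0] = [0, 10, 10, 9]
r2 m[ice→φ1] = [0, 4, 5, 2]
r2 m[ice→φ2] = [0, 12, 5, 7]
r2 m[cld→φ0] = [0, 0, 0, 0]
r2 m[wind→φ0] = [0, 0, 0, 0]
r3 m[φ0→ice] = [0, 3, 0, 0]
r3 m[φ0→cld] = [6, 3, 0, 3]
r3 m[φ0→wind] = [0, 3, 3, 2]
r3 m[φ1→ice] = [0, 9, 5, 7]
r3 m[φ2→ice] = [0, 1, 5, 2]
r3 m[ice→φ0] = [0, 10, 10, 9]
r3 m[ice→φ1] = [0, 4, 5, 2]
r3 m[ice→φ2] = [0, 12, 5, 7]
r3 m[cld→φ0] = [0, 0, 0, 0]
r3 m[wind→φ0] = [0, 0, 0, 0]
r4 m[φ0→ice] = [0, 3, 0, 0]
r4 m[φ0→cld] = [6, 3, 0, 3]
r4 m[φ0→wind] = [0, 3, 3, 2]
r4 m[φ1→ice] = [0, 9, 5, 7]
r4 m[φ2→ice] = [0, 1, 5, 2]
r4 m[ice→φ0] = [0, 10, 10, 9]
r4 m[ice→φ1] = [0, 4, 5, 2]
r4 m[ice→φ2] = [0, 12, 5, 7]
r4 m[cld→φ0] = [0, 0, 0, 0]
r4 m[wind→φ0] = [0, 0, 0, 0]
fixed point reached at round 4
b[cld] = ⊗ incoming = [6, 3, 0, 3]

b[cld] = [6, 3, 0, 3]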